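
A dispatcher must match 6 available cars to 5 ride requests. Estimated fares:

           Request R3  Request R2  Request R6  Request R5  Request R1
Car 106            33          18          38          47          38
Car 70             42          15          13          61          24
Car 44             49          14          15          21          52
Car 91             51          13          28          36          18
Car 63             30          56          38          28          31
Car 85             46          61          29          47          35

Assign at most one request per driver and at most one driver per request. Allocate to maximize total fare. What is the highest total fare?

Max total: $263

Optimal: Car 91→Request R3 ($51), Car 85→Request R2 ($61), Car 106→Request R6 ($38), Car 70→Request R5 ($61), Car 44→Request R1 ($52) — total 51+61+38+61+52 = $263.
Row-greedy (each driver in turn takes its best remaining request) gives $225, worse by 38.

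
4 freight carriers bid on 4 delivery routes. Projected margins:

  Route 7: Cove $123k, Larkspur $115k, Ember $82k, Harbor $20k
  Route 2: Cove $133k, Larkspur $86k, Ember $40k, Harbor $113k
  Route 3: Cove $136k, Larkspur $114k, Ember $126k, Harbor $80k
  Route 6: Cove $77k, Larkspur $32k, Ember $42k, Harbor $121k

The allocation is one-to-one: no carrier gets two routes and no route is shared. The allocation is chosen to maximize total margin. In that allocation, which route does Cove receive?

Optimal: Cove→Route 2 ($133k), Larkspur→Route 7 ($115k), Ember→Route 3 ($126k), Harbor→Route 6 ($121k) — total 133+115+126+121 = $495k.
Column-greedy (each route in turn goes to its best remaining carrier) gives $394k, worse by 101.
Next-best assignment: Cove→Route 7, Larkspur→Route 2, Ember→Route 3, Harbor→Route 6 = $456k.
Cove's own top route is Route 3 ($136k), but forcing Cove→Route 3 and reassigning the rest optimally gives only $425k — worse by 70.

Cove receives Route 2.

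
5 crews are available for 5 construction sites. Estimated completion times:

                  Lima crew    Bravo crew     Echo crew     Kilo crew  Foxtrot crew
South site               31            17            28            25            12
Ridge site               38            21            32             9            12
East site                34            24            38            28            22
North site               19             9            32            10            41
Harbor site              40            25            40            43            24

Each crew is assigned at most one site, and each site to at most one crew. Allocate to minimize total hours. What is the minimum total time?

This is a one-to-one assignment (minimum-cost bipartite matching).
Optimal: Lima crew→North site (19 hours), Bravo crew→Harbor site (25 hours), Echo crew→South site (28 hours), Kilo crew→Ridge site (9 hours), Foxtrot crew→East site (22 hours) — total 19+25+28+9+22 = 103 hours.
Column-greedy (each site in turn goes to its cheapest remaining crew) gives 104 hours, worse by 1.
No other one-to-one assignment undercuts 103 hours.

Min total: 103 hours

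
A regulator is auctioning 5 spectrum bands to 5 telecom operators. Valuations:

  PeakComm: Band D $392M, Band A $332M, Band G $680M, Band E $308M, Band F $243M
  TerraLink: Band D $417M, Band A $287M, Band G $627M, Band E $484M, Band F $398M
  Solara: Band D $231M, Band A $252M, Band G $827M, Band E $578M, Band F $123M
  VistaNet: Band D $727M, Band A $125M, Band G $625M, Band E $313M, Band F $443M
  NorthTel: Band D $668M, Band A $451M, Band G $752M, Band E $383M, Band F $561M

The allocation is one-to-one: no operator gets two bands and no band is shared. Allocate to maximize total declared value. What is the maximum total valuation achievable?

Treat this as an assignment problem: match each operator to one band.
Optimal: PeakComm→Band A ($332M), TerraLink→Band E ($484M), Solara→Band G ($827M), VistaNet→Band D ($727M), NorthTel→Band F ($561M) — total 332+484+827+727+561 = $2931M.
Row-greedy (each operator in turn takes its best remaining band) gives $2704M, worse by 227.
Next-best assignment: PeakComm→Band G, TerraLink→Band F, Solara→Band E, VistaNet→Band D, NorthTel→Band A = $2834M.
Swapping VistaNet↔Solara (VistaNet→Band G $625M, Solara→Band D $231M) loses 698.
No other one-to-one assignment exceeds $2931M.

Maximum total: $2931M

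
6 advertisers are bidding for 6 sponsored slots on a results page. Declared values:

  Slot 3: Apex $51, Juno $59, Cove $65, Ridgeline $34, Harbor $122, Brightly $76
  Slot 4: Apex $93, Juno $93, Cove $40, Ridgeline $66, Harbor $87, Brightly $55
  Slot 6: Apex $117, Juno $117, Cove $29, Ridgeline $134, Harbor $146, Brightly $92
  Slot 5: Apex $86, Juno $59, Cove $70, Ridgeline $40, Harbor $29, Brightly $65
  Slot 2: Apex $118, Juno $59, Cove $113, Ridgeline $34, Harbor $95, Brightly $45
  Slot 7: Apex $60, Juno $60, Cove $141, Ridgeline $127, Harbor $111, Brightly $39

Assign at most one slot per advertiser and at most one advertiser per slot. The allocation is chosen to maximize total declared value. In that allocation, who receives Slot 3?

Harbor receives Slot 3.

Optimal: Apex→Slot 2 ($118), Juno→Slot 4 ($93), Cove→Slot 7 ($141), Ridgeline→Slot 6 ($134), Harbor→Slot 3 ($122), Brightly→Slot 5 ($65) — total 118+93+141+134+122+65 = $673.
Column-greedy (each slot in turn goes to its best remaining advertiser) gives $517, worse by 156.
Swapping Apex↔Ridgeline (Apex→Slot 6 $117, Ridgeline→Slot 2 $34) loses 101.
Harbor's own top slot is Slot 6 ($146), but forcing Harbor→Slot 6 and reassigning the rest optimally gives only $641 — worse by 32.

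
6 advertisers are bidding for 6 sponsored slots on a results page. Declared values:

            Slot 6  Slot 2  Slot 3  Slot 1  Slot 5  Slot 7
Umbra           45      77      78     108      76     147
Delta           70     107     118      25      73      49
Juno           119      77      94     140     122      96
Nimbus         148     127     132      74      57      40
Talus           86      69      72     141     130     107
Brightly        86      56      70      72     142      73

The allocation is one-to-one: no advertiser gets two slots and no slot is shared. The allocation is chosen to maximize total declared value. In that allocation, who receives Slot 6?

Optimal: Umbra→Slot 7 ($147), Delta→Slot 3 ($118), Juno→Slot 6 ($119), Nimbus→Slot 2 ($127), Talus→Slot 1 ($141), Brightly→Slot 5 ($142) — total 147+118+119+127+141+142 = $794.
Next-best assignment: Umbra→Slot 7, Delta→Slot 2, Juno→Slot 6, Nimbus→Slot 3, Talus→Slot 1, Brightly→Slot 5 = $788.
Every other assignment is strictly worse.
Juno's own top slot is Slot 1 ($140), but forcing Juno→Slot 1 and reassigning the rest optimally gives only $764 — worse by 30.

Juno receives Slot 6.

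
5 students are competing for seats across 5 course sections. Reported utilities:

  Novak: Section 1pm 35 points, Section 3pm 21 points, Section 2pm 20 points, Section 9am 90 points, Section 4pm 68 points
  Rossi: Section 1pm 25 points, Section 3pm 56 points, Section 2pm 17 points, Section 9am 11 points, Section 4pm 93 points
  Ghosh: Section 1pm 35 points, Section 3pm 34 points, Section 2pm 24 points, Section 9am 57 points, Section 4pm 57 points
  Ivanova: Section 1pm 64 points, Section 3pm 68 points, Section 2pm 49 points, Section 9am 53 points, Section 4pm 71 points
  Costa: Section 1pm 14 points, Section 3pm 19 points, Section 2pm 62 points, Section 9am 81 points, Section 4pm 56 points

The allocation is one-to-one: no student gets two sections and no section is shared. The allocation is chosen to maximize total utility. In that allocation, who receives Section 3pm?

Ivanova receives Section 3pm.

Optimal: Novak→Section 9am (90 points), Rossi→Section 4pm (93 points), Ghosh→Section 1pm (35 points), Ivanova→Section 3pm (68 points), Costa→Section 2pm (62 points) — total 90+93+35+68+62 = 348 points.
Column-greedy (each section in turn goes to its best remaining student) gives 329 points, worse by 19.
Next-best assignment: Novak→Section 9am, Rossi→Section 4pm, Ghosh→Section 3pm, Ivanova→Section 1pm, Costa→Section 2pm = 343 points.
Ivanova's own top section is Section 4pm (71 points), but forcing Ivanova→Section 4pm and reassigning the rest optimally gives only 314 points — worse by 34.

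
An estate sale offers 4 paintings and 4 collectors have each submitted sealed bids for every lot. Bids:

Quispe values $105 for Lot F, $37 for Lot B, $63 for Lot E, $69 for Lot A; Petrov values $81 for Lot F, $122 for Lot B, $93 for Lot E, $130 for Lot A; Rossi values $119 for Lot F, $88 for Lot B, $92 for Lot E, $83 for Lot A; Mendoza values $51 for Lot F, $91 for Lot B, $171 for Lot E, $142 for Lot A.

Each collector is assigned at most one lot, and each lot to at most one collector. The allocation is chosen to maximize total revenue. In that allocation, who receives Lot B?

Rossi receives Lot B.

Optimal: Quispe→Lot F ($105), Petrov→Lot A ($130), Rossi→Lot B ($88), Mendoza→Lot E ($171) — total 105+130+88+171 = $494.
Column-greedy (each lot in turn goes to its best remaining collector) gives $481, worse by 13.
Next-best assignment: Quispe→Lot F, Petrov→Lot B, Rossi→Lot A, Mendoza→Lot E = $481.
Rossi's own top lot is Lot F ($119), but forcing Rossi→Lot F and reassigning the rest optimally gives only $481 — worse by 13.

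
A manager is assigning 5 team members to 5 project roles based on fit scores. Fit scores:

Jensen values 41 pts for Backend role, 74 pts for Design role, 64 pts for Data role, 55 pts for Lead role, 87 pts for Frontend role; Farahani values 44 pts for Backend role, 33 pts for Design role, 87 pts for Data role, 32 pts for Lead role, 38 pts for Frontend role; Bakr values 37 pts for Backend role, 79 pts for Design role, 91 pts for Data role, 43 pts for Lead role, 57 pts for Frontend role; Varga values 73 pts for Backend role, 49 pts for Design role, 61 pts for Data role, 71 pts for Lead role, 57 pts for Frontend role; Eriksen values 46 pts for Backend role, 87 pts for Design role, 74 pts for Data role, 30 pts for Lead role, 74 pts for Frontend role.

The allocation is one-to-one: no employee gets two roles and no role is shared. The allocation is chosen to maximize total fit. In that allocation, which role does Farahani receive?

Optimal: Jensen→Frontend role (87 pts), Farahani→Backend role (44 pts), Bakr→Data role (91 pts), Varga→Lead role (71 pts), Eriksen→Design role (87 pts) — total 87+44+91+71+87 = 380 pts.
Column-greedy (each role in turn goes to its best remaining employee) gives 344 pts, worse by 36.
Next-best assignment: Jensen→Frontend role, Farahani→Data role, Bakr→Lead role, Varga→Backend role, Eriksen→Design role = 377 pts.
Swapping Bakr↔Eriksen (Bakr→Design role 79 pts, Eriksen→Data role 74 pts) loses 25.
No other one-to-one assignment exceeds 380 pts.
Farahani's own top role is Data role (87 pts), but forcing Farahani→Data role and reassigning the rest optimally gives only 377 pts — worse by 3.

Farahani receives Backend role.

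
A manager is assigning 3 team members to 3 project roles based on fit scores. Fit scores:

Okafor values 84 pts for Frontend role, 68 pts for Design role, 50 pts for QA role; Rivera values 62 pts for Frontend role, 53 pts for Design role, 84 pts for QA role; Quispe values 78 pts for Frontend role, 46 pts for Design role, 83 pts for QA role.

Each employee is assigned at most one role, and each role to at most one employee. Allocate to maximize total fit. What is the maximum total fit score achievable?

Max total: 230 pts

Optimal: Okafor→Design role (68 pts), Rivera→QA role (84 pts), Quispe→Frontend role (78 pts) — total 68+84+78 = 230 pts.
Max-entry greedy (repeatedly take the single best remaining cell) gives 214 pts, worse by 16.
Checked against all permutations: 230 pts is optimal.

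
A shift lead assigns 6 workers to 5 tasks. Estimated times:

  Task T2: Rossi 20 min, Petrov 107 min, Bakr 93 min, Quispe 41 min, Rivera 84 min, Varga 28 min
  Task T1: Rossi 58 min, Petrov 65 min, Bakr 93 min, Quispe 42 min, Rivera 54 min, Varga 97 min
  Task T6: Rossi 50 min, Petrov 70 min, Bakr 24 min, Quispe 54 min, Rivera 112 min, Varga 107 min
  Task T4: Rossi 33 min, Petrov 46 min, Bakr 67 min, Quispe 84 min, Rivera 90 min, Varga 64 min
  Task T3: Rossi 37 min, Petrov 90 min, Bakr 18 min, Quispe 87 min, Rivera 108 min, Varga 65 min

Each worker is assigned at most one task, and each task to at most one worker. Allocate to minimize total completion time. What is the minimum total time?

This is the linear assignment problem.
Optimal: Varga→Task T2 (28 min), Quispe→Task T1 (42 min), Bakr→Task T6 (24 min), Petrov→Task T4 (46 min), Rossi→Task T3 (37 min) — total 28+42+24+46+37 = 177 min.

Minimum total: 177 min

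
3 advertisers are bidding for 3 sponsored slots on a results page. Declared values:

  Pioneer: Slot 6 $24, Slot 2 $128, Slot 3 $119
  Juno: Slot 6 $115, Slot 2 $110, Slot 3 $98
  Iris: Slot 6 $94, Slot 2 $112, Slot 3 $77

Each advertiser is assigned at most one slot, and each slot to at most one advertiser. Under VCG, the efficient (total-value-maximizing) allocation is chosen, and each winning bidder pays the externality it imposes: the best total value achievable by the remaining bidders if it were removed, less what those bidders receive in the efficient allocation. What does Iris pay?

Efficient allocation: Pioneer→Slot 3 ($119), Juno→Slot 6 ($115), Iris→Slot 2 ($112); total welfare W = $346.
Iris receives Slot 2 at value $112, so the others get W − 112 = $234.
Without Iris: best allocation of the remaining 2 bidders over all 3 slots is Pioneer→Slot 2 ($128), Juno→Slot 6 ($115), total $243.
VCG payment = (others' best without Iris) − (others' welfare with Iris) = 243 − 234 = $9.

Iris pays $9.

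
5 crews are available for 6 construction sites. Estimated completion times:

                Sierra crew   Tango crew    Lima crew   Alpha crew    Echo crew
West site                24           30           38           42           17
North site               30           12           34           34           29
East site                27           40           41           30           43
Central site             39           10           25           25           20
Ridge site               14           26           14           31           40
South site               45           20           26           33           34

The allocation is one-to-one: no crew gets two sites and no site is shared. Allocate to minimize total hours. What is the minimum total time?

This is the linear assignment problem.
Optimal: Sierra crew→Ridge site (14 hours), Tango crew→North site (12 hours), Lima crew→South site (26 hours), Alpha crew→Central site (25 hours), Echo crew→West site (17 hours) — total 14+12+26+25+17 = 94 hours.
Column-greedy (each site in turn goes to its cheapest remaining crew) gives 112 hours, worse by 18.
Checked against all permutations: 94 hours is optimal.

Minimum total: 94 hours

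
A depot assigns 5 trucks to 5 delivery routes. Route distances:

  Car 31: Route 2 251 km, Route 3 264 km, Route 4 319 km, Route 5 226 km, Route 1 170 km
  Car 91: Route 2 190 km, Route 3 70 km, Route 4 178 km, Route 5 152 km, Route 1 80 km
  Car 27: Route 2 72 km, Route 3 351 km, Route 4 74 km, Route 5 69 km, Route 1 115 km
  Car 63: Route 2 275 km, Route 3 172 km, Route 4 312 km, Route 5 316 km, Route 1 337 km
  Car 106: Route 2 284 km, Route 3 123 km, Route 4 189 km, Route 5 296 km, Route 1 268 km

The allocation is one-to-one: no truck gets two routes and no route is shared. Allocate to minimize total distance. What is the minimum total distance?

Min total: 739 km

Optimal: Car 31→Route 5 (226 km), Car 91→Route 1 (80 km), Car 27→Route 2 (72 km), Car 63→Route 3 (172 km), Car 106→Route 4 (189 km) — total 226+80+72+172+189 = 739 km.
Next-best assignment: Car 31→Route 1, Car 91→Route 5, Car 27→Route 2, Car 63→Route 3, Car 106→Route 4 = 755 km.
Every other assignment is strictly worse.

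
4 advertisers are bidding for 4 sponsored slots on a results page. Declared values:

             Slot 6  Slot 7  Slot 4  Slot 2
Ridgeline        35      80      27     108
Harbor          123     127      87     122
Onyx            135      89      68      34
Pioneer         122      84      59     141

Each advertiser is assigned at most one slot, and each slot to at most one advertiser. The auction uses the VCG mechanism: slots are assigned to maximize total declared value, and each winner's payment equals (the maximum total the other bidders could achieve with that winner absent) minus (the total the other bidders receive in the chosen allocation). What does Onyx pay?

Efficient allocation: Ridgeline→Slot 7 ($80), Harbor→Slot 4 ($87), Onyx→Slot 6 ($135), Pioneer→Slot 2 ($141); total welfare W = $443.
Onyx receives Slot 6 at value $135, so the others get W − 135 = $308.
Without Onyx: best allocation of the remaining 3 bidders over all 4 slots is Ridgeline→Slot 2 ($108), Harbor→Slot 7 ($127), Pioneer→Slot 6 ($122), total $357.
VCG payment = (others' best without Onyx) − (others' welfare with Onyx) = 357 − 308 = $49.

Onyx pays $49.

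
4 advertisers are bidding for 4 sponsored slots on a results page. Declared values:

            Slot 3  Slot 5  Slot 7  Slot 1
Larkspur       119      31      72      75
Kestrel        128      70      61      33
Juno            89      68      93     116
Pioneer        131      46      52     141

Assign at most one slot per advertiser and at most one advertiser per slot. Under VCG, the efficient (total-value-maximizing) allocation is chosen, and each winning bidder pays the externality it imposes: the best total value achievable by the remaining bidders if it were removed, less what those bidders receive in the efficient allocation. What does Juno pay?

Efficient allocation: Larkspur→Slot 3 ($119), Kestrel→Slot 5 ($70), Juno→Slot 7 ($93), Pioneer→Slot 1 ($141); total welfare W = $423.
Juno receives Slot 7 at value $93, so the others get W − 93 = $330.
Without Juno: best allocation of the remaining 3 bidders over all 4 slots is Larkspur→Slot 7 ($72), Kestrel→Slot 3 ($128), Pioneer→Slot 1 ($141), total $341.
VCG payment = (others' best without Juno) − (others' welfare with Juno) = 341 − 330 = $11.

Juno pays $11.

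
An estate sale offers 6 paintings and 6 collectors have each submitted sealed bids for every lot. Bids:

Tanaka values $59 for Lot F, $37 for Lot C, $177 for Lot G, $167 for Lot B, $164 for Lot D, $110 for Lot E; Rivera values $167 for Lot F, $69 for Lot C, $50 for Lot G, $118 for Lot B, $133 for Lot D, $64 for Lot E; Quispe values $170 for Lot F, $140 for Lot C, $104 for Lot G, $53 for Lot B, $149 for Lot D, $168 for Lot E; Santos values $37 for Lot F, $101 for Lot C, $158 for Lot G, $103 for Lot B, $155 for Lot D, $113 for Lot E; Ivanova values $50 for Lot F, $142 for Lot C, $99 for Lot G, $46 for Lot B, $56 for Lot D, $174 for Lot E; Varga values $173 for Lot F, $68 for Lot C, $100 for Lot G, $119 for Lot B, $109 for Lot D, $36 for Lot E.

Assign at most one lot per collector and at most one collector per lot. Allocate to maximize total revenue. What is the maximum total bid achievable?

Maximum total: $945

Treat this as an assignment problem: match each collector to one lot.
Optimal: Tanaka→Lot B ($167), Rivera→Lot D ($133), Quispe→Lot C ($140), Santos→Lot G ($158), Ivanova→Lot E ($174), Varga→Lot F ($173) — total 167+133+140+158+174+173 = $945.
Swapping Varga↔Santos (Varga→Lot G $100, Santos→Lot F $37) loses 194.
No other one-to-one assignment exceeds $945.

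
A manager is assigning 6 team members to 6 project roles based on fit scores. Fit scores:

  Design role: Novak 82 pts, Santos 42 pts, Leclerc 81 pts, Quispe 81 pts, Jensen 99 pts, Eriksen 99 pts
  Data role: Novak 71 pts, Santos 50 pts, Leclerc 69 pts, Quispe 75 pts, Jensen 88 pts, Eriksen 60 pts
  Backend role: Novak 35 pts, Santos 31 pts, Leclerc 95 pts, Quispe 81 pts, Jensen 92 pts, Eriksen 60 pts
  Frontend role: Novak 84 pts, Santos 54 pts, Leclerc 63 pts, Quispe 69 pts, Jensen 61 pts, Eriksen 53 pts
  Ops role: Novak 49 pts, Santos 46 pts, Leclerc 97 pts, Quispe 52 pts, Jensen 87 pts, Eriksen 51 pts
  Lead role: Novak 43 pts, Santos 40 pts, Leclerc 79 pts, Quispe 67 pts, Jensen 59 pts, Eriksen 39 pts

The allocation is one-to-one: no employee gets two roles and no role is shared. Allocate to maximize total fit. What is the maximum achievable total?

Optimal: Novak→Frontend role (84 pts), Santos→Data role (50 pts), Leclerc→Ops role (97 pts), Quispe→Lead role (67 pts), Jensen→Backend role (92 pts), Eriksen→Design role (99 pts) — total 84+50+97+67+92+99 = 489 pts.
Column-greedy (each role in turn goes to its best remaining employee) gives 444 pts, worse by 45.
Checked against all permutations: 489 pts is optimal.

Maximum total: 489 pts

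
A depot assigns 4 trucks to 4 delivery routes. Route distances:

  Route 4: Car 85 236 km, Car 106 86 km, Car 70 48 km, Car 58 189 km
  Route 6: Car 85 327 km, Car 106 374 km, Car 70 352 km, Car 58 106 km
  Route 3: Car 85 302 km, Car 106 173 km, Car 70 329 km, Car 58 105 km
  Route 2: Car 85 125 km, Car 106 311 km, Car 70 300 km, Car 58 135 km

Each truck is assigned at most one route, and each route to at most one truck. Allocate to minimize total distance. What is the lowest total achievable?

Optimal: Car 85→Route 2 (125 km), Car 106→Route 3 (173 km), Car 70→Route 4 (48 km), Car 58→Route 6 (106 km) — total 125+173+48+106 = 452 km.
Min-entry greedy (repeatedly take the single cheapest remaining cell) gives 652 km, worse by 200.

Min total: 452 km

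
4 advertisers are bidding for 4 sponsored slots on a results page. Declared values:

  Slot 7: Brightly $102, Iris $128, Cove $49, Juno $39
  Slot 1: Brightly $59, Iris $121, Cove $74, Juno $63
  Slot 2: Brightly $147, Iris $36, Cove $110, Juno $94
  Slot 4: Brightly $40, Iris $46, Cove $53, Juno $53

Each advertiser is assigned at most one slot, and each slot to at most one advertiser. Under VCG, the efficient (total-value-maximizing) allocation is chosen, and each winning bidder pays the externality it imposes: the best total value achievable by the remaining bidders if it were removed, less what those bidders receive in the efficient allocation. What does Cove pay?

Efficient allocation: Brightly→Slot 2 ($147), Iris→Slot 7 ($128), Cove→Slot 1 ($74), Juno→Slot 4 ($53); total welfare W = $402.
Cove receives Slot 1 at value $74, so the others get W − 74 = $328.
Without Cove: best allocation of the remaining 3 bidders over all 4 slots is Brightly→Slot 2 ($147), Iris→Slot 7 ($128), Juno→Slot 1 ($63), total $338.
VCG payment = (others' best without Cove) − (others' welfare with Cove) = 338 − 328 = $10.

Cove pays $10.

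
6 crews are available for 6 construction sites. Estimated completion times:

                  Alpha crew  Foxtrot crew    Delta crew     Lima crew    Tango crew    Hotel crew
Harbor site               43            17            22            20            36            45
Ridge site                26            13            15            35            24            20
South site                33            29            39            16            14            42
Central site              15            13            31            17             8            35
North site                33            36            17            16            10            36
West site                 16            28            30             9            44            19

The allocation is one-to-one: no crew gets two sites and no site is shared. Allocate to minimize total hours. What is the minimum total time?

Minimum total: 92 hours

Optimal: Alpha crew→Central site (15 hours), Foxtrot crew→Harbor site (17 hours), Delta crew→Ridge site (15 hours), Lima crew→South site (16 hours), Tango crew→North site (10 hours), Hotel crew→West site (19 hours) — total 15+17+15+16+10+19 = 92 hours.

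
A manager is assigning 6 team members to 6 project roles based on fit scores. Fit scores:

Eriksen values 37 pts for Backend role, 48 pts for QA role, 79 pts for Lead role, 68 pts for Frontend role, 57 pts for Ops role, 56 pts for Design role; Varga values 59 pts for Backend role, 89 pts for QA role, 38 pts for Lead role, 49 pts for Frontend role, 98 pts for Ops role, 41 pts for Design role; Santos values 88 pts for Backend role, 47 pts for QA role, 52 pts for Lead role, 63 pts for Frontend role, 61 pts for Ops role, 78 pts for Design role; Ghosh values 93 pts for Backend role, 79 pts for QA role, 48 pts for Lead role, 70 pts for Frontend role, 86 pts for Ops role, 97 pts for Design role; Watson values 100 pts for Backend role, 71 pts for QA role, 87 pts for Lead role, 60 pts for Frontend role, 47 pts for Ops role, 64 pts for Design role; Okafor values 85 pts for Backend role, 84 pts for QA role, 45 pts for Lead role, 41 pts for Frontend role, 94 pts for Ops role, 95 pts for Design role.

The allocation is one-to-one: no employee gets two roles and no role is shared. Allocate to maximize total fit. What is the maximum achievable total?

Maximum total: 523 pts

Optimal: Eriksen→Frontend role (68 pts), Varga→QA role (89 pts), Santos→Backend role (88 pts), Ghosh→Design role (97 pts), Watson→Lead role (87 pts), Okafor→Ops role (94 pts) — total 68+89+88+97+87+94 = 523 pts.
Max-entry greedy (repeatedly take the single best remaining cell) gives 521 pts, worse by 2.
Next-best assignment: Eriksen→Lead role, Varga→QA role, Santos→Frontend role, Ghosh→Design role, Watson→Backend role, Okafor→Ops role = 522 pts.
No other one-to-one assignment exceeds 523 pts.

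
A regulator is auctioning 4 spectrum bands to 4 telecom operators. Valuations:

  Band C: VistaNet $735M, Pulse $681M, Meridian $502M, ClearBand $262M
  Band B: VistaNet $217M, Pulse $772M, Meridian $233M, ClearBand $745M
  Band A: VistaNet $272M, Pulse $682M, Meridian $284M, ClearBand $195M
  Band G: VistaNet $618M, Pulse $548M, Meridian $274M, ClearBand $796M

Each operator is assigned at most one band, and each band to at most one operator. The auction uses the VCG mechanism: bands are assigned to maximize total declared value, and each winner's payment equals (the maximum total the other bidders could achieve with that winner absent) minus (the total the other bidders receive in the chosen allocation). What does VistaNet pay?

VistaNet pays $218M.

Efficient allocation: VistaNet→Band C ($735M), Pulse→Band B ($772M), Meridian→Band A ($284M), ClearBand→Band G ($796M); total welfare W = $2587M.
VistaNet receives Band C at value $735M, so the others get W − 735 = $1852M.
Without VistaNet: best allocation of the remaining 3 bidders over all 4 bands is Pulse→Band B ($772M), Meridian→Band C ($502M), ClearBand→Band G ($796M), total $2070M.
VCG payment = (others' best without VistaNet) − (others' welfare with VistaNet) = 2070 − 1852 = $218M.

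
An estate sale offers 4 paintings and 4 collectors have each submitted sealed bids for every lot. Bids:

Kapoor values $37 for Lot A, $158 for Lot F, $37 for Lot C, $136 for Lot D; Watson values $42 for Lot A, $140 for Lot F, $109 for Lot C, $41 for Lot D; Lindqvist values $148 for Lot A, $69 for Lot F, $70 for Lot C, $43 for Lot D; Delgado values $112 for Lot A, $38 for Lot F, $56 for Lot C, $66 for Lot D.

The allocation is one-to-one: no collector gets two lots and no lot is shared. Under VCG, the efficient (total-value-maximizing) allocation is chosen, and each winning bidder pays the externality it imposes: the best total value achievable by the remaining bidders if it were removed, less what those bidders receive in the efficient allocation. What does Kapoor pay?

Kapoor pays $31.

Efficient allocation: Kapoor→Lot F ($158), Watson→Lot C ($109), Lindqvist→Lot A ($148), Delgado→Lot D ($66); total welfare W = $481.
Kapoor receives Lot F at value $158, so the others get W − 158 = $323.
Without Kapoor: best allocation of the remaining 3 bidders over all 4 lots is Watson→Lot F ($140), Lindqvist→Lot A ($148), Delgado→Lot D ($66), total $354.
VCG payment = (others' best without Kapoor) − (others' welfare with Kapoor) = 354 − 323 = $31.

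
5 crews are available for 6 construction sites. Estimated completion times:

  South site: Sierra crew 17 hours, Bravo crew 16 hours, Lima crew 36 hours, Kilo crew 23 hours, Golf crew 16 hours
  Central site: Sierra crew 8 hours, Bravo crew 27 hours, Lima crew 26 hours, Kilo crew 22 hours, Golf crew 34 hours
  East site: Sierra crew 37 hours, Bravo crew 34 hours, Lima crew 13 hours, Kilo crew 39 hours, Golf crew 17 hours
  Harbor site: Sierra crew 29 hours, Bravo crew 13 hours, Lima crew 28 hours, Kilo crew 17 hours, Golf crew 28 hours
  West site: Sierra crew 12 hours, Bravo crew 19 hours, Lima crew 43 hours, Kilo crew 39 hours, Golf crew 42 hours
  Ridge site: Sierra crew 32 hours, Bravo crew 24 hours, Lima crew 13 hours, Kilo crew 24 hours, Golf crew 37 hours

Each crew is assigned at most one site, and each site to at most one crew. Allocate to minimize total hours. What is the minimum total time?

Minimum total: 71 hours

Optimal: Sierra crew→Central site (8 hours), Bravo crew→South site (16 hours), Lima crew→Ridge site (13 hours), Kilo crew→Harbor site (17 hours), Golf crew→East site (17 hours) — total 8+16+13+17+17 = 71 hours.
Min-entry greedy (repeatedly take the single cheapest remaining cell) gives 74 hours, worse by 3.
Next-best assignment: Sierra crew→Central site, Bravo crew→West site, Lima crew→East site, Kilo crew→Harbor site, Golf crew→South site = 73 hours.
Swapping Lima crew↔Golf crew (Lima crew→East site 13 hours, Golf crew→Ridge site 37 hours) adds 20.
Every other assignment is strictly worse.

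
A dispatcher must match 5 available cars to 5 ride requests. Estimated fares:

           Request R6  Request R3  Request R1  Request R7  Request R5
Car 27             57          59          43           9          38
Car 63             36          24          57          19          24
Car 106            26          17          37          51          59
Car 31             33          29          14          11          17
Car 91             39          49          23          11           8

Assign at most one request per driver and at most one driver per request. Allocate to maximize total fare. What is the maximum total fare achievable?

Treat this as an assignment problem: match each driver to one request.
Optimal: Car 27→Request R6 ($57), Car 63→Request R1 ($57), Car 106→Request R5 ($59), Car 31→Request R7 ($11), Car 91→Request R3 ($49) — total 57+57+59+11+49 = $233.
Checked against all permutations: $233 is optimal.

Max total: $233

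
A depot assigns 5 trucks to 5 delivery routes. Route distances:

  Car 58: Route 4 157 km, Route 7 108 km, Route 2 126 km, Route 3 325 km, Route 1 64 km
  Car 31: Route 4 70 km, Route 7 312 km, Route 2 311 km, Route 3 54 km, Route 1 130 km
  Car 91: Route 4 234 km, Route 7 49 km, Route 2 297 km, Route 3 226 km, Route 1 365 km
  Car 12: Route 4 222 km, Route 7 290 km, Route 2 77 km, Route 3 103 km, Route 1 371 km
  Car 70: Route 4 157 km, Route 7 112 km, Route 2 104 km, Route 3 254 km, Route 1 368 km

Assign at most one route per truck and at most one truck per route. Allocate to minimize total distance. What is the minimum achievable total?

Optimal: Car 58→Route 1 (64 km), Car 31→Route 4 (70 km), Car 91→Route 7 (49 km), Car 12→Route 3 (103 km), Car 70→Route 2 (104 km) — total 64+70+49+103+104 = 390 km.
Next-best assignment: Car 58→Route 1, Car 31→Route 3, Car 91→Route 7, Car 12→Route 2, Car 70→Route 4 = 401 km.
Checked against all permutations: 390 km is optimal.

Min total: 390 km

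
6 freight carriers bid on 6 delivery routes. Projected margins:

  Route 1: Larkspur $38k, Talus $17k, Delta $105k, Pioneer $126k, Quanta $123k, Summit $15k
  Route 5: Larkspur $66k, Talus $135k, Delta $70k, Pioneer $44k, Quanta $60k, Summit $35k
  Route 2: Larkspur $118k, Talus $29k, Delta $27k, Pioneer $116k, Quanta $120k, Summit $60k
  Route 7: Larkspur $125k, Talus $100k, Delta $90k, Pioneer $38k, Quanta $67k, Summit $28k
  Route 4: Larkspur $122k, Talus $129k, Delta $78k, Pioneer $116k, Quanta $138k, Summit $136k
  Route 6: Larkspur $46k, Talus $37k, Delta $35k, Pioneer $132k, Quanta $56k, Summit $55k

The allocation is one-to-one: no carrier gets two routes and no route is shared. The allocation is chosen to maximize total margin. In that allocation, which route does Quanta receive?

Quanta receives Route 2.

Treat this as an assignment problem: match each carrier to one route.
Optimal: Larkspur→Route 7 ($125k), Talus→Route 5 ($135k), Delta→Route 1 ($105k), Pioneer→Route 6 ($132k), Quanta→Route 2 ($120k), Summit→Route 4 ($136k) — total 125+135+105+132+120+136 = $753k.
Row-greedy (each carrier in turn takes its best remaining route) gives $695k, worse by 58.
Swapping Delta↔Talus (Delta→Route 5 $70k, Talus→Route 1 $17k) loses 153.
Quanta's own top route is Route 4 ($138k), but forcing Quanta→Route 4 and reassigning the rest optimally gives only $695k — worse by 58.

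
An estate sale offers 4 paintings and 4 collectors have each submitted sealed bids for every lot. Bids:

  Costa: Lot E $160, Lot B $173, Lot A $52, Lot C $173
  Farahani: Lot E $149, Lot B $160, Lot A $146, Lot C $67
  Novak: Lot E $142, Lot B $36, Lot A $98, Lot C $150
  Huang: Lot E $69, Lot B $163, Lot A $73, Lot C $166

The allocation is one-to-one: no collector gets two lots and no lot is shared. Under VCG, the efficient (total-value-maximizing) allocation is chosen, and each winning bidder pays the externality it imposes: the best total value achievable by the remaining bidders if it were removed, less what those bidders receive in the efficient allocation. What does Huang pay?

Efficient allocation: Costa→Lot B ($173), Farahani→Lot A ($146), Novak→Lot E ($142), Huang→Lot C ($166); total welfare W = $627.
Huang receives Lot C at value $166, so the others get W − 166 = $461.
Without Huang: best allocation of the remaining 3 bidders over all 4 lots is Costa→Lot C ($173), Farahani→Lot B ($160), Novak→Lot E ($142), total $475.
VCG payment = (others' best without Huang) − (others' welfare with Huang) = 475 − 461 = $14.

Huang pays $14.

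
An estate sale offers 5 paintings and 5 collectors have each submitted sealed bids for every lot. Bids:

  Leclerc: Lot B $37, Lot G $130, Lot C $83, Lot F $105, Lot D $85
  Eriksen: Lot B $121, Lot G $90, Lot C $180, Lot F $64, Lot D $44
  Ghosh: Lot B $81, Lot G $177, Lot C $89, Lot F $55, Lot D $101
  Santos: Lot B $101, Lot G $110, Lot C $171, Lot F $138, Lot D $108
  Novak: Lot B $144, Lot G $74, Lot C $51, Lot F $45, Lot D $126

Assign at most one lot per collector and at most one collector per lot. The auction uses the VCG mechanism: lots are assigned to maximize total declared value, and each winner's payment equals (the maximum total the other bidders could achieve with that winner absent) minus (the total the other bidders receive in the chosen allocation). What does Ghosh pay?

Efficient allocation: Leclerc→Lot D ($85), Eriksen→Lot C ($180), Ghosh→Lot G ($177), Santos→Lot F ($138), Novak→Lot B ($144); total welfare W = $724.
Ghosh receives Lot G at value $177, so the others get W − 177 = $547.
Without Ghosh: best allocation of the remaining 4 bidders over all 5 lots is Leclerc→Lot G ($130), Eriksen→Lot C ($180), Santos→Lot F ($138), Novak→Lot B ($144), total $592.
VCG payment = (others' best without Ghosh) − (others' welfare with Ghosh) = 592 − 547 = $45.

Ghosh pays $45.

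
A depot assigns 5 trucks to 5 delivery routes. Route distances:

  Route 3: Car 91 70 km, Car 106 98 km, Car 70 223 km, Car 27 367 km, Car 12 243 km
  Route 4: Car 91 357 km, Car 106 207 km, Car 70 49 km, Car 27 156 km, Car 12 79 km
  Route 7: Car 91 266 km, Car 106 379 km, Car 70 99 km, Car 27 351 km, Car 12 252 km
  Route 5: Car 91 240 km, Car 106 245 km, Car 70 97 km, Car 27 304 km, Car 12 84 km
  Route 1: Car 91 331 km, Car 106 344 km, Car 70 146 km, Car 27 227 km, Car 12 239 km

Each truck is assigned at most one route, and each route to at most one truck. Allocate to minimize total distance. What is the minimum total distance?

Optimal: Car 91→Route 3 (70 km), Car 106→Route 4 (207 km), Car 70→Route 7 (99 km), Car 27→Route 1 (227 km), Car 12→Route 5 (84 km) — total 70+207+99+227+84 = 687 km.
Row-greedy (each truck in turn takes its cheapest remaining route) gives 853 km, worse by 166.
Swapping Car 70↔Car 27 (Car 70→Route 1 146 km, Car 27→Route 7 351 km) adds 171.
Checked against all permutations: 687 km is optimal.

Min total: 687 km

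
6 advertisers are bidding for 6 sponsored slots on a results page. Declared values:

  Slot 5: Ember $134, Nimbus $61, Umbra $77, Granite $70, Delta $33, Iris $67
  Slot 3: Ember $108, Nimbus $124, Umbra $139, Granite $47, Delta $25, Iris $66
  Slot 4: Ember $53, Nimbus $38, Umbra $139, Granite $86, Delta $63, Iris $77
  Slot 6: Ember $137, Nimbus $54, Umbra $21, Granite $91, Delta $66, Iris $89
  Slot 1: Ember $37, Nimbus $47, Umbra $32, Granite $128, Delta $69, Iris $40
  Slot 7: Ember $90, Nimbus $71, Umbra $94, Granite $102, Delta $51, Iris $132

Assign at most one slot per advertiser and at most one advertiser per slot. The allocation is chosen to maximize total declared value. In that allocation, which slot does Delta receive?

Optimal: Ember→Slot 5 ($134), Nimbus→Slot 3 ($124), Umbra→Slot 4 ($139), Granite→Slot 1 ($128), Delta→Slot 6 ($66), Iris→Slot 7 ($132) — total 134+124+139+128+66+132 = $723.
Max-entry greedy (repeatedly take the single best remaining cell) gives $660, worse by 63.
Checked against all permutations: $723 is optimal.
Delta's own top slot is Slot 1 ($69), but forcing Delta→Slot 1 and reassigning the rest optimally gives only $689 — worse by 34.

Delta receives Slot 6.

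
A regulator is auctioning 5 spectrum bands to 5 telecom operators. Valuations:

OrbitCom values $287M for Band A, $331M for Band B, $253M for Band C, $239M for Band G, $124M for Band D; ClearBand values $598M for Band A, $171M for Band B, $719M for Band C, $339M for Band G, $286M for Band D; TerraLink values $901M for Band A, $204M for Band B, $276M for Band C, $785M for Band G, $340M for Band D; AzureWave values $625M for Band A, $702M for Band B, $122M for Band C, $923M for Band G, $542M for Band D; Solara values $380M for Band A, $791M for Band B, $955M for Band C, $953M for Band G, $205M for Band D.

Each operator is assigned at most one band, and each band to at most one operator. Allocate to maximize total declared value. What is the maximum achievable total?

Max total: $3458M

This is the linear assignment problem.
Optimal: OrbitCom→Band D ($124M), ClearBand→Band C ($719M), TerraLink→Band A ($901M), AzureWave→Band G ($923M), Solara→Band B ($791M) — total 124+719+901+923+791 = $3458M.
Row-greedy (each operator in turn takes its best remaining band) gives $3079M, worse by 379.
Swapping OrbitCom↔TerraLink (OrbitCom→Band A $287M, TerraLink→Band D $340M) loses 398.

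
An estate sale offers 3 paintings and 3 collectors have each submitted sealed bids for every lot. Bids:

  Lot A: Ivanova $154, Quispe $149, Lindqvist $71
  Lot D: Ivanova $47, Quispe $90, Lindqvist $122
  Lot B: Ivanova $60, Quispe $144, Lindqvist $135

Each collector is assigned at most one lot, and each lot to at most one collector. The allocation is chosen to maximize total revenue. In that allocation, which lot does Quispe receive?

Optimal: Ivanova→Lot A ($154), Quispe→Lot B ($144), Lindqvist→Lot D ($122) — total 154+144+122 = $420.
Quispe's own top lot is Lot A ($149), but forcing Quispe→Lot A and reassigning the rest optimally gives only $331 — worse by 89.

Quispe receives Lot B.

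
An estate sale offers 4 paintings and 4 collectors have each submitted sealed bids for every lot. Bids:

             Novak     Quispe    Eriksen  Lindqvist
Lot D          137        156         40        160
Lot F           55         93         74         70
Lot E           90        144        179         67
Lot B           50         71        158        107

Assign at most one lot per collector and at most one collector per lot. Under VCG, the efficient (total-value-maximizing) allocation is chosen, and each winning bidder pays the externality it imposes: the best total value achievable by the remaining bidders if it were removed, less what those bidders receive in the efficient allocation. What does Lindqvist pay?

Efficient allocation: Novak→Lot F ($55), Quispe→Lot E ($144), Eriksen→Lot B ($158), Lindqvist→Lot D ($160); total welfare W = $517.
Lindqvist receives Lot D at value $160, so the others get W − 160 = $357.
Without Lindqvist: best allocation of the remaining 3 bidders over all 4 lots is Novak→Lot D ($137), Quispe→Lot E ($144), Eriksen→Lot B ($158), total $439.
VCG payment = (others' best without Lindqvist) − (others' welfare with Lindqvist) = 439 − 357 = $82.

Lindqvist pays $82.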